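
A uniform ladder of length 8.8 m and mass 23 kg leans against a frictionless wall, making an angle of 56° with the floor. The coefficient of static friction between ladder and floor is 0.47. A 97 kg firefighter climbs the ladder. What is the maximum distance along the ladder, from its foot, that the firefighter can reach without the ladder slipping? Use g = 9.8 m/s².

d ≈ 6.54 m

Taking torques about the foot of the ladder:
Ladder weight 23×9.8 = 225.4 N acts at 4.4 m along the ladder; its horizontal arm is 4.4·cos56° = 2.46 m → τ = 554.5 N·m clockwise.
Firefighter weight 97×9.8 = 950.6 N at distance d → arm d·cos56° → τ = 950.6·d·0.5592 clockwise.
Wall normal N at the top has arm L sinθ = 7.296 m counterclockwise, so Στ = 0 gives N·7.296 = 554.5 + 531.6·d.
ΣFy = 0 ⇒ N_floor = 1176 N, so the maximum friction is μ_s·N_floor = 0.47×1176 = 552.7 N. ΣFx = 0 ⇒ N_wall = f, so at the slipping point N = 552.7 N.
Substituting: 552.7×7.296 = 554.5 + 531.6·d ⇒ d = (4032 − 554.5) / 531.6 = 6.54 m.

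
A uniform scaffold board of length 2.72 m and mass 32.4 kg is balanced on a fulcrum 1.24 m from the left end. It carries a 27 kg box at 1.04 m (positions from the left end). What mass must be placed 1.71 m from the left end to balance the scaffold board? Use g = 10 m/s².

m ≈ 3.22 kg

Sum moments about the fulcrum (at 1.24 m from the left end) (the support reaction has zero arm there).
Beam weight: 32.4 × 10 = 324 N down at 1.36 m → arm 0.12 m, τ = 324 × 0.12 = 38.88 N·m clockwise.
Box: 27 × 10 = 270 N down at 1.04 m → arm 0.2 m, τ = 270 × 0.2 = 54 N·m counterclockwise.
Net moment of known loads = 15.12 N·m counterclockwise.
An unknown mass m at 1.71 m has arm 0.47 m; its moment is m·g·0.47 clockwise.
Στ = 0 ⇒ m × 10 × 0.47 = 15.12 ⇒ m = 15.12 / (10 × 0.47) = 3.22 kg.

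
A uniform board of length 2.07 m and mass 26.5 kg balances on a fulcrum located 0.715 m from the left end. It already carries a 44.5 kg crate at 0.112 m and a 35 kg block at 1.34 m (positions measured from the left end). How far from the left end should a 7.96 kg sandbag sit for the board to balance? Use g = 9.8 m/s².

x ≈ 0.273 m from the left end

Choose the fulcrum (at 0.715 m from the left end) as the axis so the support reaction has zero arm there.
Beam weight: 26.5 × 9.8 = 259.7 N down at 1.035 m → arm 0.32 m, τ = 259.7 × 0.32 = 83.1 N·m clockwise.
Crate: 44.5 × 9.8 = 436.1 N down at 0.112 m → arm 0.603 m, τ = 436.1 × 0.603 = 263 N·m counterclockwise.
Block: 35 × 9.8 = 343 N down at 1.34 m → arm 0.625 m, τ = 343 × 0.625 = 214.4 N·m clockwise.
Net moment of existing loads = 34.5 N·m clockwise.
The sandbag weighs 7.96 × 9.8 = 78.01 N and must supply an equal counterclockwise moment, so its lever arm about the fulcrum is 34.5 / 78.01 = 0.442 m.
That puts it at 0.715 − 0.442 = 0.273 m from the left end.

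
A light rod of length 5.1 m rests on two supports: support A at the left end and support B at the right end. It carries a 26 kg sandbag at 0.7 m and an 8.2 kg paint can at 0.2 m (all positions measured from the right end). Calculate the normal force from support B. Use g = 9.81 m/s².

R_B ≈ 297 N

Take moments about support A.
Sandbag: 26 × 9.81 = 255.1 N down at 0.7 m → arm 4.4 m, τ = 255.1 × 4.4 = 1122 N·m clockwise.
Paint can: 8.2 × 9.81 = 80.44 N down at 0.2 m → arm 4.9 m, τ = 80.44 × 4.9 = 394.2 N·m clockwise.
Net load moment about support A = 1516 N·m clockwise.
Reaction R at support B is upward at 0 m, arm 5.1 m → moment R × 5.1 counterclockwise.
For rotational equilibrium, R × 5.1 = 1516, so R = 297 N.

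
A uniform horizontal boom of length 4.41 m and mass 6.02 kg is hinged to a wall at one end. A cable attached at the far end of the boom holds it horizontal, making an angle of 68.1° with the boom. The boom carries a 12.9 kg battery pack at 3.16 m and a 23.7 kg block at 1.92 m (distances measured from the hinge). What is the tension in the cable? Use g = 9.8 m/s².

Choose the hinge as the axis so the unknown hinge reaction has zero arm there.
Beam weight: 6.02 × 9.8 = 59 N down at 2.205 m → arm 2.205 m, τ = 59 × 2.205 = 130.1 N·m clockwise.
Battery pack: 12.9 × 9.8 = 126.4 N down at 3.16 m → arm 3.16 m, τ = 126.4 × 3.16 = 399.4 N·m clockwise.
Block: 23.7 × 9.8 = 232.3 N down at 1.92 m → arm 1.92 m, τ = 232.3 × 1.92 = 446 N·m clockwise.
Total clockwise load moment = 975.5 N·m.
The cable tension T acts at 4.41 m; only its component perpendicular to the boom, T sinθ, produces torque. sin 68.1° = 0.9278.
Balancing moments: T × 4.41 × 0.9278 = 975.5, giving T = 975.5 / 4.092 = 238 N.

T ≈ 238 N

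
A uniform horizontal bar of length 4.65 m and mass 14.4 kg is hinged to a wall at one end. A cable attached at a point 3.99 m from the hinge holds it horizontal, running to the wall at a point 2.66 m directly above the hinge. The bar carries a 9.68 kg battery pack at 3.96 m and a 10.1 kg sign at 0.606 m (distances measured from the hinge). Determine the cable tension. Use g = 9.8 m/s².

T ≈ 345 N

Choose the hinge as the axis so the unknown hinge reaction has zero arm there.
Beam weight: 14.4 × 9.8 = 141.1 N down at 2.325 m → arm 2.325 m, τ = 141.1 × 2.325 = 328.1 N·m clockwise.
Battery pack: 9.68 × 9.8 = 94.86 N down at 3.96 m → arm 3.96 m, τ = 94.86 × 3.96 = 375.6 N·m clockwise.
Sign: 10.1 × 9.8 = 98.98 N down at 0.606 m → arm 0.606 m, τ = 98.98 × 0.606 = 59.98 N·m clockwise.
Total clockwise load moment = 763.7 N·m.
The cable tension T acts at 3.99 m; only its component perpendicular to the bar, T sinθ, produces torque. sinθ = h/√(h²+d²) = 2.66/√(2.66²+3.99²) = 0.5547.
Balancing moments: T × 3.99 × 0.5547 = 763.7, giving T = 763.7 / 2.213 = 345 N.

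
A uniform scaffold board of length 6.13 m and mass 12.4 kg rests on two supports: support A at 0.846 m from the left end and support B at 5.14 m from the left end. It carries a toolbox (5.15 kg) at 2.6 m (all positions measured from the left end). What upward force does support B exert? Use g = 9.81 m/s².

Choose support A as the axis so its reaction then has zero moment arm.
Beam weight: 12.4 × 9.81 = 121.6 N down at 3.065 m → arm 2.219 m, τ = 121.6 × 2.219 = 269.8 N·m clockwise.
Toolbox: 5.15 × 9.81 = 50.52 N down at 2.6 m → arm 1.754 m, τ = 50.52 × 1.754 = 88.61 N·m clockwise.
Net load moment about support A = 358.4 N·m clockwise.
Reaction R at support B is upward at 5.14 m, arm 4.294 m → moment R × 4.294 counterclockwise.
Στ = 0 ⇒ R × 4.294 = 358.4 ⇒ R = 83.5 N.

R_B ≈ 83.5 N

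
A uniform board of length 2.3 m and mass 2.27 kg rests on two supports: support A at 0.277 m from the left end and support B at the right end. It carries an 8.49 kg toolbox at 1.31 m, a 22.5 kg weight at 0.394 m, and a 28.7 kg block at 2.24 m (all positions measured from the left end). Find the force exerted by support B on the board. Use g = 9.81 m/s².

R_B ≈ 338 N

Sum moments about support A (its reaction then has zero moment arm).
Beam weight: 2.27 × 9.81 = 22.27 N down at 1.15 m → arm 0.873 m, τ = 22.27 × 0.873 = 19.44 N·m clockwise.
Toolbox: 8.49 × 9.81 = 83.29 N down at 1.31 m → arm 1.033 m, τ = 83.29 × 1.033 = 86.04 N·m clockwise.
Weight: 22.5 × 9.81 = 220.7 N down at 0.394 m → arm 0.117 m, τ = 220.7 × 0.117 = 25.82 N·m clockwise.
Block: 28.7 × 9.81 = 281.5 N down at 2.24 m → arm 1.963 m, τ = 281.5 × 1.963 = 552.6 N·m clockwise.
Net load moment about support A = 683.9 N·m clockwise.
Reaction R at support B is upward at 2.3 m, arm 2.023 m → moment R × 2.023 counterclockwise.
Balancing moments: R × 2.023 = 683.9, giving R = 338 N.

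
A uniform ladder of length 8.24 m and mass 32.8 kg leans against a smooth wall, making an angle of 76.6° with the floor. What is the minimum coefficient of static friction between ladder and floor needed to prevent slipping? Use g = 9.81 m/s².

About the foot of the ladder:
Ladder weight 32.8×9.81 = 321.8 N acts at 4.12 m along the ladder; its horizontal arm is 4.12·cos76.6° = 0.9548 m → τ = 307.3 N·m clockwise.
Wall normal N acts horizontally at the top; its moment arm is the height L sinθ = 8.24·sin76.6° = 8.016 m, counterclockwise.
For rotational equilibrium, N × 8.016 = 307.3, so N = 38.34 N.
ΣFx = 0 ⇒ f = N_wall = 38.34 N. ΣFy = 0 ⇒ N_floor = 321.8 N.
μ_min = f / N_floor = 38.34 / 321.8 = 0.119.

μ_min ≈ 0.119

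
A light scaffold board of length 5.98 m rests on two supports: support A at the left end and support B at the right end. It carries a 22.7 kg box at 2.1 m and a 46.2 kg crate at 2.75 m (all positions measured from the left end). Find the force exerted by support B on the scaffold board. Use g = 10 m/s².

R_B ≈ 292 N

About support A:
Box: 22.7 × 10 = 227 N down at 2.1 m → arm 2.1 m, τ = 227 × 2.1 = 476.7 N·m clockwise.
Crate: 46.2 × 10 = 462 N down at 2.75 m → arm 2.75 m, τ = 462 × 2.75 = 1270 N·m clockwise.
Net load moment about support A = 1747 N·m clockwise.
Reaction R at support B is upward at 5.98 m, arm 5.98 m → moment R × 5.98 counterclockwise.
Setting net torque to zero: R × 5.98 = 1747 → R = 292 N.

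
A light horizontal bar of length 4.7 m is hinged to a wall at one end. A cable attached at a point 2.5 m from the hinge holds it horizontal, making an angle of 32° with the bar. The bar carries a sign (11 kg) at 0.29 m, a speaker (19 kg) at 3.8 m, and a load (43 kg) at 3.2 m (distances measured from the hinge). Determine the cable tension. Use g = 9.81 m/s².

T ≈ 1580 N

Sum moments about the hinge (the unknown hinge reaction has zero arm there).
Sign: 11 × 9.81 = 107.9 N down at 0.29 m → arm 0.29 m, τ = 107.9 × 0.29 = 31.29 N·m clockwise.
Speaker: 19 × 9.81 = 186.4 N down at 3.8 m → arm 3.8 m, τ = 186.4 × 3.8 = 708.3 N·m clockwise.
Load: 43 × 9.81 = 421.8 N down at 3.2 m → arm 3.2 m, τ = 421.8 × 3.2 = 1350 N·m clockwise.
Total clockwise load moment = 2090 N·m.
The cable tension T acts at 2.5 m; only its component perpendicular to the bar, T sinθ, produces torque. sin 32° = 0.5299.
For rotational equilibrium, T × 2.5 × 0.5299 = 2090, so T = 2090 / 1.325 = 1580 N.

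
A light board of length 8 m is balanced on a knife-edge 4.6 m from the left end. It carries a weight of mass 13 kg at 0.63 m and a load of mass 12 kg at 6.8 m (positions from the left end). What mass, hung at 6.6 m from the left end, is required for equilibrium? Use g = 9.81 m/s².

m ≈ 12.6 kg

Sum moments about the knife-edge (at 4.6 m from the left end) (the support reaction has zero arm there).
Weight: 13 × 9.81 = 127.5 N down at 0.63 m → arm 3.97 m, τ = 127.5 × 3.97 = 506.2 N·m counterclockwise.
Load: 12 × 9.81 = 117.7 N down at 6.8 m → arm 2.2 m, τ = 117.7 × 2.2 = 258.9 N·m clockwise.
Net moment of known loads = 247.3 N·m counterclockwise.
An unknown mass m at 6.6 m has arm 2 m; its moment is m·g·2 clockwise.
Setting net torque to zero: m × 9.81 × 2 = 247.3 → m = 247.3 / (9.81 × 2) = 12.6 kg.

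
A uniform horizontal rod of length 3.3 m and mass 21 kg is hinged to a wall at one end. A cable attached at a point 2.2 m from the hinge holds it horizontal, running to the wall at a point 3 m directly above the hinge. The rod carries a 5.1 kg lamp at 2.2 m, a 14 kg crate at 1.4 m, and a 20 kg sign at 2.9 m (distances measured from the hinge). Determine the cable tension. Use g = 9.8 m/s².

T ≈ 682 N

Choose the hinge as the axis so the unknown hinge reaction has zero arm there.
Beam weight: 21 × 9.8 = 205.8 N down at 1.65 m → arm 1.65 m, τ = 205.8 × 1.65 = 339.6 N·m clockwise.
Lamp: 5.1 × 9.8 = 49.98 N down at 2.2 m → arm 2.2 m, τ = 49.98 × 2.2 = 110 N·m clockwise.
Crate: 14 × 9.8 = 137.2 N down at 1.4 m → arm 1.4 m, τ = 137.2 × 1.4 = 192.1 N·m clockwise.
Sign: 20 × 9.8 = 196 N down at 2.9 m → arm 2.9 m, τ = 196 × 2.9 = 568.4 N·m clockwise.
Total clockwise load moment = 1210 N·m.
The cable tension T acts at 2.2 m; only its component perpendicular to the rod, T sinθ, produces torque. sinθ = h/√(h²+d²) = 3/√(3²+2.2²) = 0.8064.
For rotational equilibrium, T × 2.2 × 0.8064 = 1210, so T = 1210 / 1.774 = 682 N.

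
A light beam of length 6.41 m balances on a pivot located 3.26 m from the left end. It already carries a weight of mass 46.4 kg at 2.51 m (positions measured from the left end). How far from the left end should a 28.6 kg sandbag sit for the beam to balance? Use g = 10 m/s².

x ≈ 4.48 m from the left end

Take moments about the pivot (at 3.26 m from the left end).
Weight: 46.4 × 10 = 464 N down at 2.51 m → arm 0.75 m, τ = 464 × 0.75 = 348 N·m counterclockwise.
Net moment of existing loads = 348 N·m counterclockwise.
The sandbag weighs 28.6 × 10 = 286 N and must supply an equal clockwise moment, so its lever arm about the pivot is 348 / 286 = 1.22 m.
That puts it at 3.26 + 1.22 = 4.48 m from the left end.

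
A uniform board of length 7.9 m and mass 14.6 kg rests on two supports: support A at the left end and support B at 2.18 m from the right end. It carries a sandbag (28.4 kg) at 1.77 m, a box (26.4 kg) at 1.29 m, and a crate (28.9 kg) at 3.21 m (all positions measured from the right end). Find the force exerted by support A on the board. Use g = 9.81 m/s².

Taking torques about support B:
Beam weight: 14.6 × 9.81 = 143.2 N down at 3.95 m → arm 1.77 m, τ = 143.2 × 1.77 = 253.5 N·m counterclockwise.
Sandbag: 28.4 × 9.81 = 278.6 N down at 1.77 m → arm 0.41 m, τ = 278.6 × 0.41 = 114.2 N·m clockwise.
Box: 26.4 × 9.81 = 259 N down at 1.29 m → arm 0.89 m, τ = 259 × 0.89 = 230.5 N·m clockwise.
Crate: 28.9 × 9.81 = 283.5 N down at 3.21 m → arm 1.03 m, τ = 283.5 × 1.03 = 292 N·m counterclockwise.
Net load moment about support B = 200.8 N·m counterclockwise.
Reaction R at support A is upward at 7.9 m, arm 5.72 m → moment R × 5.72 clockwise.
For rotational equilibrium, R × 5.72 = 200.8, so R = 35.1 N.

R_A ≈ 35.1 N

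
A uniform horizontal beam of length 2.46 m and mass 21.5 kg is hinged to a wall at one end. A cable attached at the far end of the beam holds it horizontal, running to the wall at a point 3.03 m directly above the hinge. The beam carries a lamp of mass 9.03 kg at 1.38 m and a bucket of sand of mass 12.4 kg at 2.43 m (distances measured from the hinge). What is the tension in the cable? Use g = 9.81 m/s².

T ≈ 355 N

Choose the hinge as the axis so the unknown hinge reaction has zero arm there.
Beam weight: 21.5 × 9.81 = 210.9 N down at 1.23 m → arm 1.23 m, τ = 210.9 × 1.23 = 259.4 N·m clockwise.
Lamp: 9.03 × 9.81 = 88.58 N down at 1.38 m → arm 1.38 m, τ = 88.58 × 1.38 = 122.2 N·m clockwise.
Bucket of sand: 12.4 × 9.81 = 121.6 N down at 2.43 m → arm 2.43 m, τ = 121.6 × 2.43 = 295.5 N·m clockwise.
Total clockwise load moment = 677.1 N·m.
The cable tension T acts at 2.46 m; only its component perpendicular to the beam, T sinθ, produces torque. sinθ = h/√(h²+d²) = 3.03/√(3.03²+2.46²) = 0.7763.
Setting net torque to zero: T × 2.46 × 0.7763 = 677.1 → T = 677.1 / 1.91 = 355 N.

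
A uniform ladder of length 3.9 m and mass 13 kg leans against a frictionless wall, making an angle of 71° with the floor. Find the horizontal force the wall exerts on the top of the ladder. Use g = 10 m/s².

N_wall ≈ 22.4 N

Taking torques about the foot of the ladder:
Ladder weight 13×10 = 130 N acts at 1.95 m along the ladder; its horizontal arm is 1.95·cos71° = 0.6349 m → τ = 82.54 N·m clockwise.
Wall normal N acts horizontally at the top; its moment arm is the height L sinθ = 3.9·sin71° = 3.688 m, counterclockwise.
Setting net torque to zero: N × 3.688 = 82.54 → N = 22.4 N.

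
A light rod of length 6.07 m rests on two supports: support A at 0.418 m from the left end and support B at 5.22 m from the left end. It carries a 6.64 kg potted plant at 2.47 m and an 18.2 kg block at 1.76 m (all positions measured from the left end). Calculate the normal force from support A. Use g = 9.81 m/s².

Choose support B as the axis so its reaction then has zero moment arm.
Potted plant: 6.64 × 9.81 = 65.14 N down at 2.47 m → arm 2.75 m, τ = 65.14 × 2.75 = 179.1 N·m counterclockwise.
Block: 18.2 × 9.81 = 178.5 N down at 1.76 m → arm 3.46 m, τ = 178.5 × 3.46 = 617.6 N·m counterclockwise.
Net load moment about support B = 796.7 N·m counterclockwise.
Reaction R at support A is upward at 0.418 m, arm 4.802 m → moment R × 4.802 clockwise.
Setting net torque to zero: R × 4.802 = 796.7 → R = 166 N.

R_A ≈ 166 N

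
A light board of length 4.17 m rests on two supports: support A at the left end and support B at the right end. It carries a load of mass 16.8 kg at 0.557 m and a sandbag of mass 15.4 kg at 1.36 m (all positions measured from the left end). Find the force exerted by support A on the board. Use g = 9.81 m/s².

R_A ≈ 245 N

Choose support B as the axis so its reaction then has zero moment arm.
Load: 16.8 × 9.81 = 164.8 N down at 0.557 m → arm 3.613 m, τ = 164.8 × 3.613 = 595.4 N·m counterclockwise.
Sandbag: 15.4 × 9.81 = 151.1 N down at 1.36 m → arm 2.81 m, τ = 151.1 × 2.81 = 424.6 N·m counterclockwise.
Net load moment about support B = 1020 N·m counterclockwise.
Reaction R at support A is upward at 0 m, arm 4.17 m → moment R × 4.17 clockwise.
Setting net torque to zero: R × 4.17 = 1020 → R = 245 N.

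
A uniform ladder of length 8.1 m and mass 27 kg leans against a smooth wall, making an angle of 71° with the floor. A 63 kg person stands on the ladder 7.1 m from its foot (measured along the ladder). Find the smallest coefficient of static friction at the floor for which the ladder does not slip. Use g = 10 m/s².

μ_min ≈ 0.263

Take moments about the foot of the ladder.
Ladder weight 27×10 = 270 N acts at 4.05 m along the ladder; its horizontal arm is 4.05·cos71° = 1.319 m → τ = 356.1 N·m clockwise.
Person: 63×10 = 630 N at 7.1 m → arm 2.312 m → τ = 1457 N·m clockwise.
Wall normal N acts horizontally at the top; its moment arm is the height L sinθ = 8.1·sin71° = 7.659 m, counterclockwise.
Setting net torque to zero: N × 7.659 = 1813 → N = 236.7 N.
ΣFx = 0 ⇒ f = N_wall = 236.7 N. ΣFy = 0 ⇒ N_floor = 900 N.
μ_min = f / N_floor = 236.7 / 900 = 0.263.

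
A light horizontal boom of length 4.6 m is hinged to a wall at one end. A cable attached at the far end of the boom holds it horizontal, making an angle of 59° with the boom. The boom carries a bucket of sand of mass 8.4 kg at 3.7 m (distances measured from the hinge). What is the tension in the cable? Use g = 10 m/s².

Choose the hinge as the axis so the unknown hinge reaction has zero arm there.
Bucket of sand: 8.4 × 10 = 84 N down at 3.7 m → arm 3.7 m, τ = 84 × 3.7 = 310.8 N·m clockwise.
Total clockwise load moment = 310.8 N·m.
The cable tension T acts at 4.6 m; only its component perpendicular to the boom, T sinθ, produces torque. sin 59° = 0.8572.
Setting net torque to zero: T × 4.6 × 0.8572 = 310.8 → T = 310.8 / 3.943 = 78.8 N.

T ≈ 78.8 N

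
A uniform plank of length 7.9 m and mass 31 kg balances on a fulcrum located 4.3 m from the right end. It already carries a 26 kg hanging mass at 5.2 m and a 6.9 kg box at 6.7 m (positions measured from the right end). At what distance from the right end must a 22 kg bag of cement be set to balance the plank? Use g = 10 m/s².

Taking torques about the fulcrum (at 4.3 m from the right end):
Beam weight: 31 × 10 = 310 N down at 3.95 m → arm 0.35 m, τ = 310 × 0.35 = 108.5 N·m clockwise.
Hanging mass: 26 × 10 = 260 N down at 5.2 m → arm 0.9 m, τ = 260 × 0.9 = 234 N·m counterclockwise.
Box: 6.9 × 10 = 69 N down at 6.7 m → arm 2.4 m, τ = 69 × 2.4 = 165.6 N·m counterclockwise.
Net moment of existing loads = 291.1 N·m counterclockwise.
The bag of cement weighs 22 × 10 = 220 N and must supply an equal clockwise moment, so its lever arm about the fulcrum is 291.1 / 220 = 1.32 m.
That puts it at 4.3 − 1.32 = 2.98 m from the right end.

x ≈ 2.98 m from the right end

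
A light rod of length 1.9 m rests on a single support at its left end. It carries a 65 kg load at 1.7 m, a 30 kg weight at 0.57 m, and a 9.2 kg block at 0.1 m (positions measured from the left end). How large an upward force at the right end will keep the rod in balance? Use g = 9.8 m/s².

Take moments about the left end.
Load: 65 × 9.8 = 637 N down at 1.7 m → arm 1.7 m, τ = 637 × 1.7 = 1083 N·m clockwise.
Weight: 30 × 9.8 = 294 N down at 0.57 m → arm 0.57 m, τ = 294 × 0.57 = 167.6 N·m clockwise.
Block: 9.2 × 9.8 = 90.16 N down at 0.1 m → arm 0.1 m, τ = 90.16 × 0.1 = 9.016 N·m clockwise.
Net moment of the loads = 1260 N·m clockwise.
The upward force F acts at the right end, arm 1.9 m, giving F × 1.9 counterclockwise.
Setting net torque to zero: F × 1.9 = 1260 → F = 1260 / 1.9 = 663 N.

F ≈ 663 N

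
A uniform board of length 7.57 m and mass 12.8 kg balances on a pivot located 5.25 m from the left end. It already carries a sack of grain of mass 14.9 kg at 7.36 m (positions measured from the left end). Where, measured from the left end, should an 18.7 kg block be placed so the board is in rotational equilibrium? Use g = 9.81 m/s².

Taking torques about the pivot (at 5.25 m from the left end):
Beam weight: 12.8 × 9.81 = 125.6 N down at 3.785 m → arm 1.465 m, τ = 125.6 × 1.465 = 184 N·m counterclockwise.
Sack of grain: 14.9 × 9.81 = 146.2 N down at 7.36 m → arm 2.11 m, τ = 146.2 × 2.11 = 308.5 N·m clockwise.
Net moment of existing loads = 124.5 N·m clockwise.
The block weighs 18.7 × 9.81 = 183.4 N and must supply an equal counterclockwise moment, so its lever arm about the pivot is 124.5 / 183.4 = 0.679 m.
That puts it at 5.25 − 0.679 = 4.57 m from the left end.

x ≈ 4.57 m from the left end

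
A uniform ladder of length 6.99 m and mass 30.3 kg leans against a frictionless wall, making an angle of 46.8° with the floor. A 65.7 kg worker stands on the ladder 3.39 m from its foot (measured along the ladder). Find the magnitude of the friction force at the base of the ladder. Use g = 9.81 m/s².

f ≈ 433 N

Choose the foot of the ladder as the axis so the floor normal and friction both act there and drop out.
Ladder weight 30.3×9.81 = 297.2 N acts at 3.495 m along the ladder; its horizontal arm is 3.495·cos46.8° = 2.392 m → τ = 710.9 N·m clockwise.
Worker: 65.7×9.81 = 644.5 N at 3.39 m → arm 2.321 m → τ = 1496 N·m clockwise.
Wall normal N acts horizontally at the top; its moment arm is the height L sinθ = 6.99·sin46.8° = 5.095 m, counterclockwise.
Setting net torque to zero: N × 5.095 = 2207 → N = 433 N.
ΣFx = 0: friction at the foot balances the wall's push, so f = N_wall = 433 N.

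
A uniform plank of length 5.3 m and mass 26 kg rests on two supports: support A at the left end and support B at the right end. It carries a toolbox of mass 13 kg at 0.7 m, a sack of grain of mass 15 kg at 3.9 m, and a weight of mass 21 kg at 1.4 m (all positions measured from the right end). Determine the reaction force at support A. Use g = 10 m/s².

R_A ≈ 313 N

Take moments about support B.
Beam weight: 26 × 10 = 260 N down at 2.65 m → arm 2.65 m, τ = 260 × 2.65 = 689 N·m counterclockwise.
Toolbox: 13 × 10 = 130 N down at 0.7 m → arm 0.7 m, τ = 130 × 0.7 = 91 N·m counterclockwise.
Sack of grain: 15 × 10 = 150 N down at 3.9 m → arm 3.9 m, τ = 150 × 3.9 = 585 N·m counterclockwise.
Weight: 21 × 10 = 210 N down at 1.4 m → arm 1.4 m, τ = 210 × 1.4 = 294 N·m counterclockwise.
Net load moment about support B = 1659 N·m counterclockwise.
Reaction R at support A is upward at 5.3 m, arm 5.3 m → moment R × 5.3 clockwise.
Στ = 0 ⇒ R × 5.3 = 1659 ⇒ R = 313 N.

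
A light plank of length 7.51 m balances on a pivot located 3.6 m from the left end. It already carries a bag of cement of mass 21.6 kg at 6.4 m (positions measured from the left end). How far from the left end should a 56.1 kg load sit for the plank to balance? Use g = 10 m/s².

About the pivot (at 3.6 m from the left end):
Bag of cement: 21.6 × 10 = 216 N down at 6.4 m → arm 2.8 m, τ = 216 × 2.8 = 604.8 N·m clockwise.
Net moment of existing loads = 604.8 N·m clockwise.
The load weighs 56.1 × 10 = 561 N and must supply an equal counterclockwise moment, so its lever arm about the pivot is 604.8 / 561 = 1.08 m.
That puts it at 3.6 − 1.08 = 2.52 m from the left end.

x ≈ 2.52 m from the left end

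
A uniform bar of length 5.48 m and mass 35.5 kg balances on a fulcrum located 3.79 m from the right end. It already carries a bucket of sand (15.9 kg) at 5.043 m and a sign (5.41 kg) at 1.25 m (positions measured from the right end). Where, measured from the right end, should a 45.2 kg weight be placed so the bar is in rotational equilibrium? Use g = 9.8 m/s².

x ≈ 4.48 m from the right end

Choose the fulcrum (at 3.79 m from the right end) as the axis so the support reaction has zero arm there.
Beam weight: 35.5 × 9.8 = 347.9 N down at 2.74 m → arm 1.05 m, τ = 347.9 × 1.05 = 365.3 N·m clockwise.
Bucket of sand: 15.9 × 9.8 = 155.8 N down at 5.043 m → arm 1.253 m, τ = 155.8 × 1.253 = 195.2 N·m counterclockwise.
Sign: 5.41 × 9.8 = 53.02 N down at 1.25 m → arm 2.54 m, τ = 53.02 × 2.54 = 134.7 N·m clockwise.
Net moment of existing loads = 304.8 N·m clockwise.
The weight weighs 45.2 × 9.8 = 443 N and must supply an equal counterclockwise moment, so its lever arm about the fulcrum is 304.8 / 443 = 0.688 m.
That puts it at 3.79 + 0.688 = 4.48 m from the right end.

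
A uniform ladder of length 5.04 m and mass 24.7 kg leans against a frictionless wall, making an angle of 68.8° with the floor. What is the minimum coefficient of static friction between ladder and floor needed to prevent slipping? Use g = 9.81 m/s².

About the foot of the ladder:
Ladder weight 24.7×9.81 = 242.3 N acts at 2.52 m along the ladder; its horizontal arm is 2.52·cos68.8° = 0.9113 m → τ = 220.8 N·m clockwise.
Wall normal N acts horizontally at the top; its moment arm is the height L sinθ = 5.04·sin68.8° = 4.699 m, counterclockwise.
Setting net torque to zero: N × 4.699 = 220.8 → N = 46.99 N.
ΣFx = 0 ⇒ f = N_wall = 46.99 N. ΣFy = 0 ⇒ N_floor = 242.3 N.
μ_min = f / N_floor = 46.99 / 242.3 = 0.194.

μ_min ≈ 0.194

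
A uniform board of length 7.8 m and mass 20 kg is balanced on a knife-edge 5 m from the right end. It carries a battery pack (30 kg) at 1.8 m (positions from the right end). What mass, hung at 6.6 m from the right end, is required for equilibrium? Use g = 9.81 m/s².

About the knife-edge (at 5 m from the right end):
Beam weight: 20 × 9.81 = 196.2 N down at 3.9 m → arm 1.1 m, τ = 196.2 × 1.1 = 215.8 N·m clockwise.
Battery pack: 30 × 9.81 = 294.3 N down at 1.8 m → arm 3.2 m, τ = 294.3 × 3.2 = 941.8 N·m clockwise.
Net moment of known loads = 1158 N·m clockwise.
An unknown mass m at 6.6 m has arm 1.6 m; its moment is m·g·1.6 counterclockwise.
Setting net torque to zero: m × 9.81 × 1.6 = 1158 → m = 1158 / (9.81 × 1.6) = 73.8 kg.

m ≈ 73.8 kg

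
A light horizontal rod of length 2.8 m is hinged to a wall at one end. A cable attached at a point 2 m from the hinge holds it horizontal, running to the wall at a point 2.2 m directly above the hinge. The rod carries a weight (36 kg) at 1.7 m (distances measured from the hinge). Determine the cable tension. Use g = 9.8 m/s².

Choose the hinge as the axis so the unknown hinge reaction has zero arm there.
Weight: 36 × 9.8 = 352.8 N down at 1.7 m → arm 1.7 m, τ = 352.8 × 1.7 = 599.8 N·m clockwise.
Total clockwise load moment = 599.8 N·m.
The cable tension T acts at 2 m; only its component perpendicular to the rod, T sinθ, produces torque. sinθ = h/√(h²+d²) = 2.2/√(2.2²+2²) = 0.7399.
For rotational equilibrium, T × 2 × 0.7399 = 599.8, so T = 599.8 / 1.48 = 405 N.

T ≈ 405 N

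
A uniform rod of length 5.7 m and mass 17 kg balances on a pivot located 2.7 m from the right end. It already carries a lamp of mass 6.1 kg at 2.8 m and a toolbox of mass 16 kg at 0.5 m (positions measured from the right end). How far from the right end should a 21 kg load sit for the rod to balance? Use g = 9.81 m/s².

Sum moments about the pivot (at 2.7 m from the right end) (the support reaction has zero arm there).
Beam weight: 17 × 9.81 = 166.8 N down at 2.85 m → arm 0.15 m, τ = 166.8 × 0.15 = 25.02 N·m counterclockwise.
Lamp: 6.1 × 9.81 = 59.84 N down at 2.8 m → arm 0.1 m, τ = 59.84 × 0.1 = 5.984 N·m counterclockwise.
Toolbox: 16 × 9.81 = 157 N down at 0.5 m → arm 2.2 m, τ = 157 × 2.2 = 345.4 N·m clockwise.
Net moment of existing loads = 314.4 N·m clockwise.
The load weighs 21 × 9.81 = 206 N and must supply an equal counterclockwise moment, so its lever arm about the pivot is 314.4 / 206 = 1.53 m.
That puts it at 2.7 + 1.53 = 4.23 m from the right end.

x ≈ 4.23 m from the right end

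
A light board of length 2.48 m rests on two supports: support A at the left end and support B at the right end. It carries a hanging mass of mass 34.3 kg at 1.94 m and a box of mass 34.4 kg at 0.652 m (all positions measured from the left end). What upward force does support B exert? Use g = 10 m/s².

R_B ≈ 359 N

Sum moments about support A (its reaction then has zero moment arm).
Hanging mass: 34.3 × 10 = 343 N down at 1.94 m → arm 1.94 m, τ = 343 × 1.94 = 665.4 N·m clockwise.
Box: 34.4 × 10 = 344 N down at 0.652 m → arm 0.652 m, τ = 344 × 0.652 = 224.3 N·m clockwise.
Net load moment about support A = 889.7 N·m clockwise.
Reaction R at support B is upward at 2.48 m, arm 2.48 m → moment R × 2.48 counterclockwise.
Balancing moments: R × 2.48 = 889.7, giving R = 359 N.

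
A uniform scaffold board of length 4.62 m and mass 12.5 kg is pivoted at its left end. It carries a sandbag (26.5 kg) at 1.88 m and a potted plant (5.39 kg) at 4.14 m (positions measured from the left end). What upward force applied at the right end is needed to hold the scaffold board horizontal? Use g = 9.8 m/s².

Sum moments about the left end (the unknown pivot reaction has zero arm there).
Beam weight: 12.5 × 9.8 = 122.5 N down at 2.31 m → arm 2.31 m, τ = 122.5 × 2.31 = 283 N·m clockwise.
Sandbag: 26.5 × 9.8 = 259.7 N down at 1.88 m → arm 1.88 m, τ = 259.7 × 1.88 = 488.2 N·m clockwise.
Potted plant: 5.39 × 9.8 = 52.82 N down at 4.14 m → arm 4.14 m, τ = 52.82 × 4.14 = 218.7 N·m clockwise.
Net moment of the loads = 989.9 N·m clockwise.
The upward force F acts at the right end, arm 4.62 m, giving F × 4.62 counterclockwise.
Setting net torque to zero: F × 4.62 = 989.9 → F = 989.9 / 4.62 = 214 N.

F ≈ 214 N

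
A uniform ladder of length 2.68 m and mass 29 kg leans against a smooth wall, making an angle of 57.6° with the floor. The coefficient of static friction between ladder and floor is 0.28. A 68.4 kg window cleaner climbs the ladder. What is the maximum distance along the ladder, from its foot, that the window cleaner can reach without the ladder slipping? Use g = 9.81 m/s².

d ≈ 1.12 m

Choose the foot of the ladder as the axis so the floor normal and friction both act there and drop out.
Ladder weight 29×9.81 = 284.5 N acts at 1.34 m along the ladder; its horizontal arm is 1.34·cos57.6° = 0.718 m → τ = 204.3 N·m clockwise.
Window cleaner weight 68.4×9.81 = 671 N at distance d → arm d·cos57.6° → τ = 671·d·0.5358 clockwise.
Wall normal N at the top has arm L sinθ = 2.263 m counterclockwise, so Στ = 0 gives N·2.263 = 204.3 + 359.5·d.
ΣFy = 0 ⇒ N_floor = 955.5 N, so the maximum friction is μ_s·N_floor = 0.28×955.5 = 267.5 N. ΣFx = 0 ⇒ N_wall = f, so at the slipping point N = 267.5 N.
Substituting: 267.5×2.263 = 204.3 + 359.5·d ⇒ d = (605.4 − 204.3) / 359.5 = 1.12 m.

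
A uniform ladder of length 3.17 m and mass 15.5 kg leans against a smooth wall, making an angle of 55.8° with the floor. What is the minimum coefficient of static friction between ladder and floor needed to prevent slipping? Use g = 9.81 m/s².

μ_min ≈ 0.34

Taking torques about the foot of the ladder:
Ladder weight 15.5×9.81 = 152.1 N acts at 1.585 m along the ladder; its horizontal arm is 1.585·cos55.8° = 0.8909 m → τ = 135.5 N·m clockwise.
Wall normal N acts horizontally at the top; its moment arm is the height L sinθ = 3.17·sin55.8° = 2.622 m, counterclockwise.
For rotational equilibrium, N × 2.622 = 135.5, so N = 51.68 N.
ΣFx = 0 ⇒ f = N_wall = 51.68 N. ΣFy = 0 ⇒ N_floor = 152.1 N.
μ_min = f / N_floor = 51.68 / 152.1 = 0.34.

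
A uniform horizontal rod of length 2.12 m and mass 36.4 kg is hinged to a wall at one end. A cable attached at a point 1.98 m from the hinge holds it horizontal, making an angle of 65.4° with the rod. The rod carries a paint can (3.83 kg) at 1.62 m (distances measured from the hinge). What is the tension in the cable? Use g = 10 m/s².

T ≈ 249 N

Take moments about the hinge.
Beam weight: 36.4 × 10 = 364 N down at 1.06 m → arm 1.06 m, τ = 364 × 1.06 = 385.8 N·m clockwise.
Paint can: 3.83 × 10 = 38.3 N down at 1.62 m → arm 1.62 m, τ = 38.3 × 1.62 = 62.05 N·m clockwise.
Total clockwise load moment = 447.9 N·m.
The cable tension T acts at 1.98 m; only its component perpendicular to the rod, T sinθ, produces torque. sin 65.4° = 0.9092.
Balancing moments: T × 1.98 × 0.9092 = 447.9, giving T = 447.9 / 1.8 = 249 N.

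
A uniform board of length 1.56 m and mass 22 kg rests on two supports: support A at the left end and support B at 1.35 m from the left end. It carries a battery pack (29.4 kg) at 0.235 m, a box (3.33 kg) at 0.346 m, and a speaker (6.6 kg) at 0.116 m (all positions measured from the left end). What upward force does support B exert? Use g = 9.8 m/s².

R_B ≈ 189 N

Taking torques about support A:
Beam weight: 22 × 9.8 = 215.6 N down at 0.78 m → arm 0.78 m, τ = 215.6 × 0.78 = 168.2 N·m clockwise.
Battery pack: 29.4 × 9.8 = 288.1 N down at 0.235 m → arm 0.235 m, τ = 288.1 × 0.235 = 67.7 N·m clockwise.
Box: 3.33 × 9.8 = 32.63 N down at 0.346 m → arm 0.346 m, τ = 32.63 × 0.346 = 11.29 N·m clockwise.
Speaker: 6.6 × 9.8 = 64.68 N down at 0.116 m → arm 0.116 m, τ = 64.68 × 0.116 = 7.503 N·m clockwise.
Net load moment about support A = 254.7 N·m clockwise.
Reaction R at support B is upward at 1.35 m, arm 1.35 m → moment R × 1.35 counterclockwise.
Στ = 0 ⇒ R × 1.35 = 254.7 ⇒ R = 189 N.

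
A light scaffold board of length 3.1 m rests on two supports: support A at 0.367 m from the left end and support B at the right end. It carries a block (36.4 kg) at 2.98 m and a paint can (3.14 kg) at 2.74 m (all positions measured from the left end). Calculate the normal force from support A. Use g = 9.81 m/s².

Take moments about support B.
Block: 36.4 × 9.81 = 357.1 N down at 2.98 m → arm 0.12 m, τ = 357.1 × 0.12 = 42.85 N·m counterclockwise.
Paint can: 3.14 × 9.81 = 30.8 N down at 2.74 m → arm 0.36 m, τ = 30.8 × 0.36 = 11.09 N·m counterclockwise.
Net load moment about support B = 53.94 N·m counterclockwise.
Reaction R at support A is upward at 0.367 m, arm 2.733 m → moment R × 2.733 clockwise.
Setting net torque to zero: R × 2.733 = 53.94 → R = 19.7 N.

R_A ≈ 19.7 N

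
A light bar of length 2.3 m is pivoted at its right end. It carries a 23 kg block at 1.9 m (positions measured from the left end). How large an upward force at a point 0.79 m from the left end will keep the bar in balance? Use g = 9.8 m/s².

Choose the right end as the axis so the unknown pivot reaction has zero arm there.
Block: 23 × 9.8 = 225.4 N down at 1.9 m → arm 0.4 m, τ = 225.4 × 0.4 = 90.16 N·m counterclockwise.
Net moment of the loads = 90.16 N·m counterclockwise.
The upward force F acts at a point 0.79 m from the left end, arm 1.51 m, giving F × 1.51 clockwise.
Στ = 0 ⇒ F × 1.51 = 90.16 ⇒ F = 90.16 / 1.51 = 59.7 N.

F ≈ 59.7 N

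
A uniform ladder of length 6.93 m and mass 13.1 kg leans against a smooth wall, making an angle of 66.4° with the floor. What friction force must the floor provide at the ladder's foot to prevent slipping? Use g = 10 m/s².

f ≈ 28.6 N

Sum moments about the foot of the ladder (the floor normal and friction both act there and drop out).
Ladder weight 13.1×10 = 131 N acts at 3.465 m along the ladder; its horizontal arm is 3.465·cos66.4° = 1.387 m → τ = 181.7 N·m clockwise.
Wall normal N acts horizontally at the top; its moment arm is the height L sinθ = 6.93·sin66.4° = 6.35 m, counterclockwise.
Balancing moments: N × 6.35 = 181.7, giving N = 28.6 N.
ΣFx = 0: friction at the foot balances the wall's push, so f = N_wall = 28.6 N.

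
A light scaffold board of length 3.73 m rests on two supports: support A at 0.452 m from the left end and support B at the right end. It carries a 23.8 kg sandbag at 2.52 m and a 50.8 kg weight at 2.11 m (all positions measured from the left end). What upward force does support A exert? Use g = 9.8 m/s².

R_A ≈ 332 N

Sum moments about support B (its reaction then has zero moment arm).
Sandbag: 23.8 × 9.8 = 233.2 N down at 2.52 m → arm 1.21 m, τ = 233.2 × 1.21 = 282.2 N·m counterclockwise.
Weight: 50.8 × 9.8 = 497.8 N down at 2.11 m → arm 1.62 m, τ = 497.8 × 1.62 = 806.4 N·m counterclockwise.
Net load moment about support B = 1089 N·m counterclockwise.
Reaction R at support A is upward at 0.452 m, arm 3.278 m → moment R × 3.278 clockwise.
Setting net torque to zero: R × 3.278 = 1089 → R = 332 N.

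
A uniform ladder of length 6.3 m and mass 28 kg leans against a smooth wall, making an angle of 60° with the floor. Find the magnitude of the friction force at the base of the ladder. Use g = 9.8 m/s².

About the foot of the ladder:
Ladder weight 28×9.8 = 274.4 N acts at 3.15 m along the ladder; its horizontal arm is 3.15·cos60° = 1.575 m → τ = 432.2 N·m clockwise.
Wall normal N acts horizontally at the top; its moment arm is the height L sinθ = 6.3·sin60° = 5.456 m, counterclockwise.
Στ = 0 ⇒ N × 5.456 = 432.2 ⇒ N = 79.2 N.
ΣFx = 0: friction at the foot balances the wall's push, so f = N_wall = 79.2 N.

f ≈ 79.2 N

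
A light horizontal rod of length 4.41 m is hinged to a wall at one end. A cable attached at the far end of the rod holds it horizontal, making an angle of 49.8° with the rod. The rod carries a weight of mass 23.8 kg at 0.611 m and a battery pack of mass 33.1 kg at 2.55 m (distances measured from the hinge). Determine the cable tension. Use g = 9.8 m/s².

T ≈ 288 N

About the hinge:
Weight: 23.8 × 9.8 = 233.2 N down at 0.611 m → arm 0.611 m, τ = 233.2 × 0.611 = 142.5 N·m clockwise.
Battery pack: 33.1 × 9.8 = 324.4 N down at 2.55 m → arm 2.55 m, τ = 324.4 × 2.55 = 827.2 N·m clockwise.
Total clockwise load moment = 969.7 N·m.
The cable tension T acts at 4.41 m; only its component perpendicular to the rod, T sinθ, produces torque. sin 49.8° = 0.7638.
Balancing moments: T × 4.41 × 0.7638 = 969.7, giving T = 969.7 / 3.368 = 288 N.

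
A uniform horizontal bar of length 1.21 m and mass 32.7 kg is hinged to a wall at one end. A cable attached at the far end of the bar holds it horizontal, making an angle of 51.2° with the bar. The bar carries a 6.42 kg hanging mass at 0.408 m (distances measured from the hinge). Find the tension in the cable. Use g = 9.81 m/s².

T ≈ 233 N

Choose the hinge as the axis so the unknown hinge reaction has zero arm there.
Beam weight: 32.7 × 9.81 = 320.8 N down at 0.605 m → arm 0.605 m, τ = 320.8 × 0.605 = 194.1 N·m clockwise.
Hanging mass: 6.42 × 9.81 = 62.98 N down at 0.408 m → arm 0.408 m, τ = 62.98 × 0.408 = 25.7 N·m clockwise.
Total clockwise load moment = 219.8 N·m.
The cable tension T acts at 1.21 m; only its component perpendicular to the bar, T sinθ, produces torque. sin 51.2° = 0.7793.
For rotational equilibrium, T × 1.21 × 0.7793 = 219.8, so T = 219.8 / 0.943 = 233 N.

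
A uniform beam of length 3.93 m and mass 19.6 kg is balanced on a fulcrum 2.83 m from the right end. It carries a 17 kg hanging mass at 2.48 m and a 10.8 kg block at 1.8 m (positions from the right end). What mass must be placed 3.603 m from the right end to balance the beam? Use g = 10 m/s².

Take moments about the fulcrum (at 2.83 m from the right end).
Beam weight: 19.6 × 10 = 196 N down at 1.965 m → arm 0.865 m, τ = 196 × 0.865 = 169.5 N·m clockwise.
Hanging mass: 17 × 10 = 170 N down at 2.48 m → arm 0.35 m, τ = 170 × 0.35 = 59.5 N·m clockwise.
Block: 10.8 × 10 = 108 N down at 1.8 m → arm 1.03 m, τ = 108 × 1.03 = 111.2 N·m clockwise.
Net moment of known loads = 340.2 N·m clockwise.
An unknown mass m at 3.603 m has arm 0.773 m; its moment is m·g·0.773 counterclockwise.
For rotational equilibrium, m × 10 × 0.773 = 340.2, so m = 340.2 / (10 × 0.773) = 44 kg.

m ≈ 44 kg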